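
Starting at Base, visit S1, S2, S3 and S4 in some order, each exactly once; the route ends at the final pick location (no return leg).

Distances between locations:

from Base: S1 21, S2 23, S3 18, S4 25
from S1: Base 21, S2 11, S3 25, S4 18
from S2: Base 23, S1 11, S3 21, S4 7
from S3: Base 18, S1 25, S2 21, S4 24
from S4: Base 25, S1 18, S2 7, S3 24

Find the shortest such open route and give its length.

There are 4! = 24 possible orderings.
Base→S1→S2→S3→S4: 21+11+21+24 = 77
Base→S1→S2→S4→S3: 21+11+7+24 = 63
Base→S1→S3→S2→S4: 21+25+21+7 = 74
Base→S1→S3→S4→S2: 21+25+24+7 = 77
Base→S1→S4→S2→S3: 21+18+7+21 = 67
Base→S1→S4→S3→S2: 21+18+24+21 = 84
Base→S2→S1→S3→S4: 23+11+25+24 = 83
Base→S2→S1→S4→S3: 23+11+18+24 = 76
Base→S2→S3→S1→S4: 23+21+25+18 = 87
Base→S2→S3→S4→S1: 23+21+24+18 = 86
Base→S2→S4→S1→S3: 23+7+18+25 = 73
Base→S2→S4→S3→S1: 23+7+24+25 = 79
Base→S3→S1→S2→S4: 18+25+11+7 = 61
Base→S3→S1→S4→S2: 18+25+18+7 = 68
… (10 more)
Base→S3→S4→S2→S1: 18+24+7+11 = 60  ← best
The minimum is 60.
One shortest path: Base → S3 → S4 → S2 → S1.

Shortest open route: 60.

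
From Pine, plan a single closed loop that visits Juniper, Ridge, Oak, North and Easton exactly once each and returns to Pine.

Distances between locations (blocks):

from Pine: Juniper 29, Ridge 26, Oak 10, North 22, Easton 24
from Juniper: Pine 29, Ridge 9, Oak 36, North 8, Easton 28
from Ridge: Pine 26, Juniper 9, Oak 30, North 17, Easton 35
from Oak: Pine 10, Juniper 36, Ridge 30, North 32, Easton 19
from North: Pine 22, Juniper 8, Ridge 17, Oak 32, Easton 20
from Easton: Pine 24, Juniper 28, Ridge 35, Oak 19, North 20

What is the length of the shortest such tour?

With 5 stops there are 5!/2 = 60 distinct round trips (a route and its reverse cost the same).
Pine → Juniper → Ridge → Oak → North → Easton → Pine: 29+9+30+32+20+24 = 144
Pine → Juniper → Ridge → Oak → Easton → North → Pine: 29+9+30+19+20+22 = 129
Pine → Juniper → Ridge → North → Oak → Easton → Pine: 29+9+17+32+19+24 = 130
Pine → Juniper → Ridge → North → Easton → Oak → Pine: 29+9+17+20+19+10 = 104
Pine → Juniper → Ridge → Easton → Oak → North → Pine: 29+9+35+19+32+22 = 146
Pine → Juniper → Ridge → Easton → North → Oak → Pine: 29+9+35+20+32+10 = 135
Pine → Juniper → Oak → Ridge → North → Easton → Pine: 29+36+30+17+20+24 = 156
Pine → Juniper → Oak → Ridge → Easton → North → Pine: 29+36+30+35+20+22 = 172
Pine → Juniper → Oak → North → Ridge → Easton → Pine: 29+36+32+17+35+24 = 173
Pine → Juniper → Oak → North → Easton → Ridge → Pine: 29+36+32+20+35+26 = 178
Pine → Juniper → Oak → Easton → Ridge → North → Pine: 29+36+19+35+17+22 = 158
Pine → Juniper → Oak → Easton → North → Ridge → Pine: 29+36+19+20+17+26 = 147
Pine → Juniper → North → Ridge → Oak → Easton → Pine: 29+8+17+30+19+24 = 127
Pine → Juniper → North → Ridge → Easton → Oak → Pine: 29+8+17+35+19+10 = 118
… (46 more)
Pine → Ridge → Juniper → North → Easton → Oak → Pine: 26+9+8+20+19+10 = 92  ← best
The minimum is 92.
One optimal route: Pine → Ridge → Juniper → North → Easton → Oak → Pine (or its reverse).

Shortest round trip = 92 blocks.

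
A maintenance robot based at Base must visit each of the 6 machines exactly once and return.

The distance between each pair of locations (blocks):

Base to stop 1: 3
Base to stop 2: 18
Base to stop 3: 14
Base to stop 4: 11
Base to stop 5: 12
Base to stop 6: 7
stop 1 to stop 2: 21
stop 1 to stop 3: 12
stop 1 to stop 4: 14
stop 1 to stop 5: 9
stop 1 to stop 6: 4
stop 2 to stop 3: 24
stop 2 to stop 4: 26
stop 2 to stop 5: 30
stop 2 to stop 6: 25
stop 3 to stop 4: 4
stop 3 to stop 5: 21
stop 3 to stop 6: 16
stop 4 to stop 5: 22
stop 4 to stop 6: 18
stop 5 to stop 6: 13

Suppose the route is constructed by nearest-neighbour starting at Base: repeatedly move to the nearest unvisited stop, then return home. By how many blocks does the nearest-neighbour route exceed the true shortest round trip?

1 blocks longer than the optimal tour.

Base: stop 1=3, stop 6=7, stop 4=11, stop 5=12, stop 3=14, stop 2=18 ⇒ stop 1
stop 1: stop 6=4, stop 5=9, stop 3=12, stop 4=14, stop 2=21 ⇒ stop 6
stop 6: stop 5=13, stop 3=16, stop 4=18, stop 2=25 ⇒ stop 5
stop 5: stop 3=21, stop 4=22, stop 2=30 ⇒ stop 3
stop 3: stop 4=4, stop 2=24 ⇒ stop 4
stop 4: stop 2=26 ⇒ stop 2
NN route Base → stop 1 → stop 6 → stop 5 → stop 3 → stop 4 → stop 2 → Base costs 89.
Optimal: Base → stop 1 → stop 6 → stop 5 → stop 4 → stop 3 → stop 2 → Base costs 88 (by enumerating all 360 distinct tours).
Excess = 89 − 88 = 1.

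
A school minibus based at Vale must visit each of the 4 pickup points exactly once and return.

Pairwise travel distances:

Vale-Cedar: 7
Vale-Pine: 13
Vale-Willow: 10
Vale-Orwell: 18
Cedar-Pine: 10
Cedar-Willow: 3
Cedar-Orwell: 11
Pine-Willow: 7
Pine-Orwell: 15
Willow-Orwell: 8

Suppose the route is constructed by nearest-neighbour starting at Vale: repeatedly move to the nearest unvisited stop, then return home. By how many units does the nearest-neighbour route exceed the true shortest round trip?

From Vale: Cedar=7, Willow=10, Pine=13, Orwell=18 → choose Cedar (7).
From Cedar: Willow=3, Pine=10, Orwell=11 → choose Willow (3).
From Willow: Pine=7, Orwell=8 → choose Pine (7).
From Pine: Orwell=15 → choose Orwell (15).
NN route Vale → Cedar → Willow → Pine → Orwell → Vale costs 50.
Optimal: Vale → Cedar → Willow → Orwell → Pine → Vale costs 46 (by enumerating all 12 distinct tours).
Excess = 50 − 46 = 4.

Excess over optimum: 4.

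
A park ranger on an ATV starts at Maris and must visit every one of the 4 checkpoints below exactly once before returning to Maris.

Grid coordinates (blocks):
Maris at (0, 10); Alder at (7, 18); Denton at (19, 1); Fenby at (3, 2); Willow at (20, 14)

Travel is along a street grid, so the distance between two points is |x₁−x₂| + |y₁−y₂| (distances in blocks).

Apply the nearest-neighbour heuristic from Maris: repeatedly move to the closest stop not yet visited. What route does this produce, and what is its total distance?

Maris → [Fenby:11 / Alder:15 / Willow:24 / Denton:28] → Fenby (11)
Fenby → [Denton:17 / Alder:20 / Willow:29] → Denton (17)
Denton → [Willow:14 / Alder:29] → Willow (14)
Willow → [Alder:17] → Alder (17)
Return Alder→Maris: 15.
Total = 11 + 17 + 14 + 17 + 15 = 74.

Nearest-neighbour total = 74 blocks; route Maris → Fenby → Denton → Willow → Alder → Maris.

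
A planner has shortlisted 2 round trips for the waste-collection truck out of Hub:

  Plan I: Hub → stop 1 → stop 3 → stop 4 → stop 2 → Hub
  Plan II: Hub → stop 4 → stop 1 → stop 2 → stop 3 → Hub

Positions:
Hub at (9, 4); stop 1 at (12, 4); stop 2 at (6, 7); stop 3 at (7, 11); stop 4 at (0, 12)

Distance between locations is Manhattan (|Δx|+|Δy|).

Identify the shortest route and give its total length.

Shortest is Plan I, total 40.

Plan I: 3 + 12 + 8 + 11 + 6 = 40
Plan II: 17 + 20 + 9 + 5 + 9 = 60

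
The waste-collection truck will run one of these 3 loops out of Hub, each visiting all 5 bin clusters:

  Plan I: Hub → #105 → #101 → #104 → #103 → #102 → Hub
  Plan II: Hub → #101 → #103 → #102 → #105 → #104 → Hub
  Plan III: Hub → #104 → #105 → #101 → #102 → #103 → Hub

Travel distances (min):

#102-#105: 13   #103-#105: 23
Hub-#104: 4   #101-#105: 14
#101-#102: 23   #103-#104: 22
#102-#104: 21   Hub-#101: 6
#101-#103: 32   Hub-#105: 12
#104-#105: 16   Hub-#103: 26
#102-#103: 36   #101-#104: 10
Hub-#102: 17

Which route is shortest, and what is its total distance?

Plan I: 12 + 14 + 10 + 22 + 36 + 17 = 111
Plan II: 6 + 32 + 36 + 13 + 16 + 4 = 107
Plan III: 4 + 16 + 14 + 23 + 36 + 26 = 119

107 min — Plan II is the shortest.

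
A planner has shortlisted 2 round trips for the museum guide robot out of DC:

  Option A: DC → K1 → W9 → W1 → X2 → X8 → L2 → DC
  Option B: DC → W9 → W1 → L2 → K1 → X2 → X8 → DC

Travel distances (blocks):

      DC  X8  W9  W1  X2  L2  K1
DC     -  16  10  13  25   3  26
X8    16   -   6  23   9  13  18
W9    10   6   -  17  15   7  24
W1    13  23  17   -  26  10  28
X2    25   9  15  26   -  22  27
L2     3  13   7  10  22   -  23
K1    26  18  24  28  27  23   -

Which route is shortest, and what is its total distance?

112 blocks — Option B is the shortest.

Option A: 26 + 24 + 17 + 26 + 9 + 13 + 3 = 118
Option B: 10 + 17 + 10 + 23 + 27 + 9 + 16 = 112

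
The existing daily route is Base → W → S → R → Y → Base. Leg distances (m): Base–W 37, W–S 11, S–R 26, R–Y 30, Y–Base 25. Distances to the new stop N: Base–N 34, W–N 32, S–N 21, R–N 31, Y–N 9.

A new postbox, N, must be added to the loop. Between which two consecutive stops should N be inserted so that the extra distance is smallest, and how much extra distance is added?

Insertion cost between consecutive stops i–j is d(i,N) + d(N,j) − d(i,j):
  between Base and W: 34 + 32 − 37 = 29
  between W and S: 32 + 21 − 11 = 42
  between S and R: 21 + 31 − 26 = 26
  between R and Y: 31 + 9 − 30 = 10
  between Y and Base: 9 + 34 − 25 = 18
Cheapest insertion is between R and Y, adding 10.
New total = 129 + 10 = 139.

Minimum extra distance: 10 m, inserting N between R and Y.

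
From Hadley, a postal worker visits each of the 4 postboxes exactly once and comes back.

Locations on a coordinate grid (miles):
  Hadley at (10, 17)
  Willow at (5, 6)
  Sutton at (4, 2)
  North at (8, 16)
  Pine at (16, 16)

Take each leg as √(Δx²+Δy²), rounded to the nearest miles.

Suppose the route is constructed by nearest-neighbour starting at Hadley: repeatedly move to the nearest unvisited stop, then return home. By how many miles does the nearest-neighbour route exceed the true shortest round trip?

5 miles longer than the optimal tour.

From Hadley: North=2, Pine=6, Willow=12, Sutton=16 → choose North (2).
From North: Pine=8, Willow=10, Sutton=15 → choose Pine (8).
From Pine: Willow=15, Sutton=18 → choose Willow (15).
From Willow: Sutton=4 → choose Sutton (4).
NN route Hadley → North → Pine → Willow → Sutton → Hadley costs 45.
Optimal: Hadley → North → Willow → Sutton → Pine → Hadley costs 40 (by enumerating all 12 distinct tours).
Excess = 45 − 40 = 5.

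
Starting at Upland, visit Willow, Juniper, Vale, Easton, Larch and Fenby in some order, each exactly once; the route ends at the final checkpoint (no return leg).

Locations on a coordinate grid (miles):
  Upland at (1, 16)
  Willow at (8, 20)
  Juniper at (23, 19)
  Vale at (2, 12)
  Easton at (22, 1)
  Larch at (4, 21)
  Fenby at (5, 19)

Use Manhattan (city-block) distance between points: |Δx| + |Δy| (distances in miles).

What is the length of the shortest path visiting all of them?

Minimum one-way distance = 58 miles.

There are 6! = 720 possible orderings.
Upland - Willow - Juniper - Vale - Easton - Larch - Fenby: 11+16+28+31+38+3 = 127
Upland - Willow - Juniper - Vale - Easton - Fenby - Larch: 11+16+28+31+35+3 = 124
Upland - Willow - Juniper - Vale - Larch - Easton - Fenby: 11+16+28+11+38+35 = 139
Upland - Willow - Juniper - Vale - Larch - Fenby - Easton: 11+16+28+11+3+35 = 104
Upland - Willow - Juniper - Vale - Fenby - Easton - Larch: 11+16+28+10+35+38 = 138
Upland - Willow - Juniper - Vale - Fenby - Larch - Easton: 11+16+28+10+3+38 = 106
Upland - Willow - Juniper - Easton - Vale - Larch - Fenby: 11+16+19+31+11+3 = 91
Upland - Willow - Juniper - Easton - Vale - Fenby - Larch: 11+16+19+31+10+3 = 90
… (712 more)
Upland - Vale - Larch - Fenby - Willow - Juniper - Easton: 5+11+3+4+16+19 = 58  ← best
The minimum is 58.
One shortest path: Upland → Vale → Larch → Fenby → Willow → Juniper → Easton.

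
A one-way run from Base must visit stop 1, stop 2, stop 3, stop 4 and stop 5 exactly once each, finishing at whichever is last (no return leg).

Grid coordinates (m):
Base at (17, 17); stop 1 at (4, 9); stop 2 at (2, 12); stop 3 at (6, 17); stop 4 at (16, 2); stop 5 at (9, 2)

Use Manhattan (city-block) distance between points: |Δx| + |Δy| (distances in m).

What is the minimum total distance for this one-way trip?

There are 5! = 120 possible orderings.
Base→stop 1→stop 2→stop 3→stop 4→stop 5: 21+5+9+25+7 = 67
Base→stop 1→stop 2→stop 3→stop 5→stop 4: 21+5+9+18+7 = 60
Base→stop 1→stop 2→stop 4→stop 3→stop 5: 21+5+24+25+18 = 93
Base→stop 1→stop 2→stop 4→stop 5→stop 3: 21+5+24+7+18 = 75
Base→stop 1→stop 2→stop 5→stop 3→stop 4: 21+5+17+18+25 = 86
Base→stop 1→stop 2→stop 5→stop 4→stop 3: 21+5+17+7+25 = 75
Base→stop 1→stop 3→stop 2→stop 4→stop 5: 21+10+9+24+7 = 71
Base→stop 1→stop 3→stop 2→stop 5→stop 4: 21+10+9+17+7 = 64
Base→stop 1→stop 3→stop 4→stop 2→stop 5: 21+10+25+24+17 = 97
Base→stop 1→stop 3→stop 4→stop 5→stop 2: 21+10+25+7+17 = 80
Base→stop 1→stop 3→stop 5→stop 2→stop 4: 21+10+18+17+24 = 90
Base→stop 1→stop 3→stop 5→stop 4→stop 2: 21+10+18+7+24 = 80
Base→stop 1→stop 4→stop 2→stop 3→stop 5: 21+19+24+9+18 = 91
Base→stop 1→stop 4→stop 2→stop 5→stop 3: 21+19+24+17+18 = 99
… (106 more)
Base→stop 3→stop 2→stop 1→stop 5→stop 4: 11+9+5+12+7 = 44  ← best
The minimum is 44.
One shortest path: Base → stop 3 → stop 2 → stop 1 → stop 5 → stop 4.

Minimum one-way distance = 44 m.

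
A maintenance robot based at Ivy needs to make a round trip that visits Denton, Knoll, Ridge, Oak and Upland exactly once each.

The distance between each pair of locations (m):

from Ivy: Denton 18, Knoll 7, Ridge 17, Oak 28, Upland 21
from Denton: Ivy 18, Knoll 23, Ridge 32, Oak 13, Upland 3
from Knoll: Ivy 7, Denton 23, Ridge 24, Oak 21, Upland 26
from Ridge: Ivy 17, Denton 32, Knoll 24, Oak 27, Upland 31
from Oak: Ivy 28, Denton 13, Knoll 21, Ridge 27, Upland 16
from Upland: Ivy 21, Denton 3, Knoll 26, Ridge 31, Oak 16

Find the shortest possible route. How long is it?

With 5 stops there are 5!/2 = 60 distinct round trips (a route and its reverse cost the same).
Ivy-Denton-Knoll-Ridge-Oak-Upland-Ivy: 18+23+24+27+16+21 = 129
Ivy-Denton-Knoll-Ridge-Upland-Oak-Ivy: 18+23+24+31+16+28 = 140
Ivy-Denton-Knoll-Oak-Ridge-Upland-Ivy: 18+23+21+27+31+21 = 141
Ivy-Denton-Knoll-Oak-Upland-Ridge-Ivy: 18+23+21+16+31+17 = 126
Ivy-Denton-Knoll-Upland-Ridge-Oak-Ivy: 18+23+26+31+27+28 = 153
Ivy-Denton-Knoll-Upland-Oak-Ridge-Ivy: 18+23+26+16+27+17 = 127
Ivy-Denton-Ridge-Knoll-Oak-Upland-Ivy: 18+32+24+21+16+21 = 132
Ivy-Denton-Ridge-Knoll-Upland-Oak-Ivy: 18+32+24+26+16+28 = 144
Ivy-Denton-Ridge-Oak-Knoll-Upland-Ivy: 18+32+27+21+26+21 = 145
Ivy-Denton-Ridge-Oak-Upland-Knoll-Ivy: 18+32+27+16+26+7 = 126
Ivy-Denton-Ridge-Upland-Knoll-Oak-Ivy: 18+32+31+26+21+28 = 156
Ivy-Denton-Ridge-Upland-Oak-Knoll-Ivy: 18+32+31+16+21+7 = 125
Ivy-Denton-Oak-Knoll-Ridge-Upland-Ivy: 18+13+21+24+31+21 = 128
Ivy-Denton-Oak-Knoll-Upland-Ridge-Ivy: 18+13+21+26+31+17 = 126
… (46 more)
Ivy-Knoll-Oak-Denton-Upland-Ridge-Ivy: 7+21+13+3+31+17 = 92  ← best
The minimum is 92.
One optimal route: Ivy → Knoll → Oak → Denton → Upland → Ridge → Ivy (or its reverse).

Shortest round trip = 92 m.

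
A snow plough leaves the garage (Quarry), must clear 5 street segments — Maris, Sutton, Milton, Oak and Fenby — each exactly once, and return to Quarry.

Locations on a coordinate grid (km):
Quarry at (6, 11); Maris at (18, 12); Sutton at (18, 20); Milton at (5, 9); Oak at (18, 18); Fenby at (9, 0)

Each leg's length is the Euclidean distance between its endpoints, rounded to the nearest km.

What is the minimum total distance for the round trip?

With 5 stops there are 5!/2 = 60 distinct round trips (a route and its reverse cost the same).
Quarry-Maris-Sutton-Milton-Oak-Fenby-Quarry: 12+8+17+16+20+11 = 84
Quarry-Maris-Sutton-Milton-Fenby-Oak-Quarry: 12+8+17+10+20+14 = 81
Quarry-Maris-Sutton-Oak-Milton-Fenby-Quarry: 12+8+2+16+10+11 = 59
Quarry-Maris-Sutton-Oak-Fenby-Milton-Quarry: 12+8+2+20+10+2 = 54
Quarry-Maris-Sutton-Fenby-Milton-Oak-Quarry: 12+8+22+10+16+14 = 82
Quarry-Maris-Sutton-Fenby-Oak-Milton-Quarry: 12+8+22+20+16+2 = 80
Quarry-Maris-Milton-Sutton-Oak-Fenby-Quarry: 12+13+17+2+20+11 = 75
Quarry-Maris-Milton-Sutton-Fenby-Oak-Quarry: 12+13+17+22+20+14 = 98
Quarry-Maris-Milton-Oak-Sutton-Fenby-Quarry: 12+13+16+2+22+11 = 76
Quarry-Maris-Milton-Oak-Fenby-Sutton-Quarry: 12+13+16+20+22+15 = 98
Quarry-Maris-Milton-Fenby-Sutton-Oak-Quarry: 12+13+10+22+2+14 = 73
Quarry-Maris-Milton-Fenby-Oak-Sutton-Quarry: 12+13+10+20+2+15 = 72
Quarry-Maris-Oak-Sutton-Milton-Fenby-Quarry: 12+6+2+17+10+11 = 58
Quarry-Maris-Oak-Sutton-Fenby-Milton-Quarry: 12+6+2+22+10+2 = 54
… (46 more)
Quarry-Sutton-Oak-Maris-Fenby-Milton-Quarry: 15+2+6+15+10+2 = 50  ← best
The minimum is 50.
One optimal route: Quarry → Sutton → Oak → Maris → Fenby → Milton → Quarry (or its reverse).

Shortest round trip = 50 km.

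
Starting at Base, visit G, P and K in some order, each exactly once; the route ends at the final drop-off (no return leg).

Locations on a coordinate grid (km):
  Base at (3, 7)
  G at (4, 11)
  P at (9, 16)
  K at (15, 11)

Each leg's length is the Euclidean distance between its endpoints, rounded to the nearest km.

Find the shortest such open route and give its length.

There are 3! = 6 possible orderings.
Base → G → P → K: 4+7+8 = 19
Base → G → K → P: 4+11+8 = 23
Base → P → G → K: 11+7+11 = 29
Base → P → K → G: 11+8+11 = 30
Base → K → G → P: 13+11+7 = 31
Base → K → P → G: 13+8+7 = 28
The minimum is 19.
One shortest path: Base → G → P → K.

19 km — the minimum one-way total.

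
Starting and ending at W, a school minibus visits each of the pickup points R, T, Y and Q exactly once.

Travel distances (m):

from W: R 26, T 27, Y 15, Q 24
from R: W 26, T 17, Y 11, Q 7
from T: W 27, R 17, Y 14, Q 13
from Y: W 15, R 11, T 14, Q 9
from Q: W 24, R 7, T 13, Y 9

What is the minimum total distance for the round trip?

Minimum total distance: 73 m.

There are 12 distinct closed tours to check (reversals are equivalent).
W→R→T→Y→Q→W: 26+17+14+9+24 = 90
W→R→T→Q→Y→W: 26+17+13+9+15 = 80
W→R→Y→T→Q→W: 26+11+14+13+24 = 88
W→R→Y→Q→T→W: 26+11+9+13+27 = 86
W→R→Q→T→Y→W: 26+7+13+14+15 = 75
W→R→Q→Y→T→W: 26+7+9+14+27 = 83
W→T→R→Y→Q→W: 27+17+11+9+24 = 88
W→T→R→Q→Y→W: 27+17+7+9+15 = 75
W→T→Y→R→Q→W: 27+14+11+7+24 = 83
W→T→Q→R→Y→W: 27+13+7+11+15 = 73
W→Y→R→T→Q→W: 15+11+17+13+24 = 80
W→Y→T→R→Q→W: 15+14+17+7+24 = 77
The minimum is 73.
One optimal route: W → T → Q → R → Y → W (or its reverse).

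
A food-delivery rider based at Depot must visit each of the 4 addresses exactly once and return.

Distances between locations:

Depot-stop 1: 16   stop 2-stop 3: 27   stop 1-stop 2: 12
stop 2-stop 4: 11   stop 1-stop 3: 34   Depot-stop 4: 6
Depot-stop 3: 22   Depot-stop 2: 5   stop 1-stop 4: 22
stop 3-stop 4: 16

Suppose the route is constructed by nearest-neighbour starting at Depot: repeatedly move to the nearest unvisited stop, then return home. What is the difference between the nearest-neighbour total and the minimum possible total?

Excess over optimum: 9.

Depot: stop 2=5, stop 4=6, stop 1=16, stop 3=22 ⇒ stop 2
stop 2: stop 4=11, stop 1=12, stop 3=27 ⇒ stop 4
stop 4: stop 3=16, stop 1=22 ⇒ stop 3
stop 3: stop 1=34 ⇒ stop 1
NN route Depot → stop 2 → stop 4 → stop 3 → stop 1 → Depot costs 82.
Optimal: Depot → stop 2 → stop 1 → stop 3 → stop 4 → Depot costs 73 (by enumerating all 12 distinct tours).
Excess = 82 − 73 = 9.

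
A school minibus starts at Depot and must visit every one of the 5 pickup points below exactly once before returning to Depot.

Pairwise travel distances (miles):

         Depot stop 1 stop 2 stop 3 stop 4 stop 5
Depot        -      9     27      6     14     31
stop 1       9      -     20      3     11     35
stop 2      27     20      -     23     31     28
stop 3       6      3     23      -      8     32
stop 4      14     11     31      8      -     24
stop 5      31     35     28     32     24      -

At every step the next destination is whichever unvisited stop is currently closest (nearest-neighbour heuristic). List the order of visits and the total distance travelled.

From Depot: distances to unvisited — stop 3=6, stop 1=9, stop 4=14, stop 2=27, stop 5=31. Nearest is stop 3 (6).
From stop 3: distances to unvisited — stop 1=3, stop 4=8, stop 2=23, stop 5=32. Nearest is stop 1 (3).
From stop 1: distances to unvisited — stop 4=11, stop 2=20, stop 5=35. Nearest is stop 4 (11).
From stop 4: distances to unvisited — stop 5=24, stop 2=31. Nearest is stop 5 (24).
From stop 5: distances to unvisited — stop 2=28. Nearest is stop 2 (28).
Return stop 2→Depot: 27.
Total = 6 + 3 + 11 + 24 + 28 + 27 = 99.

Nearest-neighbour total = 99 miles; route Depot → stop 3 → stop 1 → stop 4 → stop 5 → stop 2 → Depot.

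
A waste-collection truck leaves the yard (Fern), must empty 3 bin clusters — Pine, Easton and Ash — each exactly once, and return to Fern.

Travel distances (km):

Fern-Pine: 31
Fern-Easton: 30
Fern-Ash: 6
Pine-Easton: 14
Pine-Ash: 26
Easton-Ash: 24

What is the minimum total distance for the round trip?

75 km — the shortest possible round trip.

Fern-Pine-Easton-Ash-Fern: 31+14+24+6 = 75
Fern-Pine-Ash-Easton-Fern: 31+26+24+30 = 111
Fern-Easton-Pine-Ash-Fern: 30+14+26+6 = 76
The minimum is 75.
One optimal route: Fern → Pine → Easton → Ash → Fern (or its reverse).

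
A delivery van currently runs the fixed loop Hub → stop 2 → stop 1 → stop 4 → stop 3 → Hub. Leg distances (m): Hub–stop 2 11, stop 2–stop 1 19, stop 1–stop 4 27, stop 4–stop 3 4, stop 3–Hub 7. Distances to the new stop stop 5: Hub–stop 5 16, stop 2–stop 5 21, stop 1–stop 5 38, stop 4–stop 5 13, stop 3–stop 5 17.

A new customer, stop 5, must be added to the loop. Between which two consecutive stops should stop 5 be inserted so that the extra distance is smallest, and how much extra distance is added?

Adding 24 m by placing stop 5 on the stop 1–stop 4 leg.

Insertion cost between consecutive stops i–j is d(i,stop 5) + d(stop 5,j) − d(i,j):
  between Hub and stop 2: 16 + 21 − 11 = 26
  between stop 2 and stop 1: 21 + 38 − 19 = 40
  between stop 1 and stop 4: 38 + 13 − 27 = 24
  between stop 4 and stop 3: 13 + 17 − 4 = 26
  between stop 3 and Hub: 17 + 16 − 7 = 26
Cheapest insertion is between stop 1 and stop 4, adding 24.
New total = 68 + 24 = 92.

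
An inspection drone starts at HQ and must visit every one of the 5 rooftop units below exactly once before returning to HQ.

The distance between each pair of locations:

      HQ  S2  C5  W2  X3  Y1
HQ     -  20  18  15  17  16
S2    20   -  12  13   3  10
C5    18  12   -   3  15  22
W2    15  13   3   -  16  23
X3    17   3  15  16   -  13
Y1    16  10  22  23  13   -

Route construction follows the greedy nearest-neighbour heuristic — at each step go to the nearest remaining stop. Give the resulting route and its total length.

Total distance 62 via the nearest-neighbour route HQ → W2 → C5 → S2 → X3 → Y1 → HQ.

At HQ the remaining stops are W2 15, Y1 16, X3 17, C5 18, S2 20; go to W2.
At W2 the remaining stops are C5 3, S2 13, X3 16, Y1 23; go to C5.
At C5 the remaining stops are S2 12, X3 15, Y1 22; go to S2.
At S2 the remaining stops are X3 3, Y1 10; go to X3.
At X3 the remaining stops are Y1 13; go to Y1.
Return Y1→HQ: 16.
Total = 15 + 3 + 12 + 3 + 13 + 16 = 62.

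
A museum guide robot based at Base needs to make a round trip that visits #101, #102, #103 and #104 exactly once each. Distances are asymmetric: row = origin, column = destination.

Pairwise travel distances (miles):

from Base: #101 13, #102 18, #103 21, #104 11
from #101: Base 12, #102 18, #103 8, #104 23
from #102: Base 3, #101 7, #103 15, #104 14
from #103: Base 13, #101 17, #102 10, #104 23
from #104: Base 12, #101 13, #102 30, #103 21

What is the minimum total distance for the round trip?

Shortest round trip = 45 miles.

Base-#101-#102-#103-#104-Base: 13+18+15+23+12 = 81
Base-#101-#102-#104-#103-Base: 13+18+14+21+13 = 79
Base-#101-#103-#102-#104-Base: 13+8+10+14+12 = 57
Base-#101-#103-#104-#102-Base: 13+8+23+30+3 = 77
Base-#101-#104-#102-#103-Base: 13+23+30+15+13 = 94
Base-#101-#104-#103-#102-Base: 13+23+21+10+3 = 70
Base-#102-#101-#103-#104-Base: 18+7+8+23+12 = 68
Base-#102-#101-#104-#103-Base: 18+7+23+21+13 = 82
Base-#102-#103-#101-#104-Base: 18+15+17+23+12 = 85
Base-#102-#103-#104-#101-Base: 18+15+23+13+12 = 81
Base-#102-#104-#101-#103-Base: 18+14+13+8+13 = 66
Base-#102-#104-#103-#101-Base: 18+14+21+17+12 = 82
Base-#103-#101-#102-#104-Base: 21+17+18+14+12 = 82
Base-#103-#101-#104-#102-Base: 21+17+23+30+3 = 94
… (10 more)
Base-#104-#101-#103-#102-Base: 11+13+8+10+3 = 45  ← best
The minimum is 45.
One optimal route: Base → #104 → #101 → #103 → #102 → Base.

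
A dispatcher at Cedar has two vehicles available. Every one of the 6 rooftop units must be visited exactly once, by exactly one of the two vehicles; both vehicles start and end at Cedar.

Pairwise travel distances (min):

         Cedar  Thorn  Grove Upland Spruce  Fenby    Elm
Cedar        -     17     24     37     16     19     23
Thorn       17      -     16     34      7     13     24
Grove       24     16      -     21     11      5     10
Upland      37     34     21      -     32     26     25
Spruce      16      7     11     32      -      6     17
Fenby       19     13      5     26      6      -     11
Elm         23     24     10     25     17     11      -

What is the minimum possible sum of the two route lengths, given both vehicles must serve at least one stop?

130 min — the smallest possible combined total.

Check every non-empty split of the stops between the two vehicles; for each half take its own optimal tour:
  {Thorn} + {Grove, Upland, Spruce, Fenby, Elm}: 34 + 96 = 130
  {Grove} + {Thorn, Upland, Spruce, Fenby, Elm}: 48 + 103 = 151
  {Thorn, Grove} + {Upland, Spruce, Fenby, Elm}: 57 + 95 = 152
  {Upland} + {Thorn, Grove, Spruce, Fenby, Elm}: 74 + 68 = 142
  {Thorn, Upland} + {Grove, Spruce, Fenby, Elm}: 88 + 60 = 148
  {Grove, Upland} + {Thorn, Spruce, Fenby, Elm}: 82 + 64 = 146
  … (31 splits in total)
Best: vehicle 1 Cedar → Thorn → Cedar = 34; vehicle 2 Cedar → Spruce → Fenby → Grove → Upland → Elm → Cedar = 96; combined 130.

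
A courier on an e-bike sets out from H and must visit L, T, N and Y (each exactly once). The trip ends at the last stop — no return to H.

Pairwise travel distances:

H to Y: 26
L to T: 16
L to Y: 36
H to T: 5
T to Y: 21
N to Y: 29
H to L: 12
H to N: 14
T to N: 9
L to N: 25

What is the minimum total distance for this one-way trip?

There are 4! = 24 possible orderings.
H - L - T - N - Y: 12+16+9+29 = 66
H - L - T - Y - N: 12+16+21+29 = 78
H - L - N - T - Y: 12+25+9+21 = 67
H - L - N - Y - T: 12+25+29+21 = 87
H - L - Y - T - N: 12+36+21+9 = 78
H - L - Y - N - T: 12+36+29+9 = 86
H - T - L - N - Y: 5+16+25+29 = 75
H - T - L - Y - N: 5+16+36+29 = 86
H - T - N - L - Y: 5+9+25+36 = 75
H - T - N - Y - L: 5+9+29+36 = 79
H - T - Y - L - N: 5+21+36+25 = 87
H - T - Y - N - L: 5+21+29+25 = 80
H - N - L - T - Y: 14+25+16+21 = 76
H - N - L - Y - T: 14+25+36+21 = 96
… (10 more)
The minimum is 66.
One shortest path: H → L → T → N → Y.

Shortest open route: 66.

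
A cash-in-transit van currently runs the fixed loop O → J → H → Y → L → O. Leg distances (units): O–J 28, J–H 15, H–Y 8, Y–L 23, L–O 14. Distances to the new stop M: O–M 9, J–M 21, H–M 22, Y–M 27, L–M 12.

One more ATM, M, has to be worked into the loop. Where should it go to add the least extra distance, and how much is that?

Adding 2 by placing M on the O–J leg.

Insertion cost between consecutive stops i–j is d(i,M) + d(M,j) − d(i,j):
  between O and J: 9 + 21 − 28 = 2
  between J and H: 21 + 22 − 15 = 28
  between H and Y: 22 + 27 − 8 = 41
  between Y and L: 27 + 12 − 23 = 16
  between L and O: 12 + 9 − 14 = 7
Cheapest insertion is between O and J, adding 2.
New total = 88 + 2 = 90.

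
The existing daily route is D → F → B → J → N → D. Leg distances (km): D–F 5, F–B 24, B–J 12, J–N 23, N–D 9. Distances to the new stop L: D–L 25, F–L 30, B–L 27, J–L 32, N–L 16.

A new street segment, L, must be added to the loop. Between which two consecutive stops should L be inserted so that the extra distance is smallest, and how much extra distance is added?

Insertion cost between consecutive stops i–j is d(i,L) + d(L,j) − d(i,j):
  between D and F: 25 + 30 − 5 = 50
  between F and B: 30 + 27 − 24 = 33
  between B and J: 27 + 32 − 12 = 47
  between J and N: 32 + 16 − 23 = 25
  between N and D: 16 + 25 − 9 = 32
Cheapest insertion is between J and N, adding 25.
New total = 73 + 25 = 98.

+25 km — insert L between J and N.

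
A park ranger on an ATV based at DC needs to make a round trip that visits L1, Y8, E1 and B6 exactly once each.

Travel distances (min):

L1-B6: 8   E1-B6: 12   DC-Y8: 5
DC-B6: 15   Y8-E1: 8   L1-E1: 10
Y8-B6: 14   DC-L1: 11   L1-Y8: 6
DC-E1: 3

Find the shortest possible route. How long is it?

Minimum total distance: 34 min.

DC - L1 - Y8 - E1 - B6 - DC: 11+6+8+12+15 = 52
DC - L1 - Y8 - B6 - E1 - DC: 11+6+14+12+3 = 46
DC - L1 - E1 - Y8 - B6 - DC: 11+10+8+14+15 = 58
DC - L1 - E1 - B6 - Y8 - DC: 11+10+12+14+5 = 52
DC - L1 - B6 - Y8 - E1 - DC: 11+8+14+8+3 = 44
DC - L1 - B6 - E1 - Y8 - DC: 11+8+12+8+5 = 44
DC - Y8 - L1 - E1 - B6 - DC: 5+6+10+12+15 = 48
DC - Y8 - L1 - B6 - E1 - DC: 5+6+8+12+3 = 34
DC - Y8 - E1 - L1 - B6 - DC: 5+8+10+8+15 = 46
DC - Y8 - B6 - L1 - E1 - DC: 5+14+8+10+3 = 40
DC - E1 - L1 - Y8 - B6 - DC: 3+10+6+14+15 = 48
DC - E1 - Y8 - L1 - B6 - DC: 3+8+6+8+15 = 40
The minimum is 34.
One optimal route: DC → Y8 → L1 → B6 → E1 → DC (or its reverse).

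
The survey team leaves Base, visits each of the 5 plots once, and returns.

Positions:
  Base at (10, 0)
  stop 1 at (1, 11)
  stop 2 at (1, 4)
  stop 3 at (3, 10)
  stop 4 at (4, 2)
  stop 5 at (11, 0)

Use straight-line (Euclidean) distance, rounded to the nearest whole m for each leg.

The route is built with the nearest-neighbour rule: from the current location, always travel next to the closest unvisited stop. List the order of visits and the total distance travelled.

34 m along Base → stop 5 → stop 4 → stop 2 → stop 3 → stop 1 → Base.

Base → [stop 5:1 / stop 4:6 / stop 2:10 / stop 3:12 / stop 1:14] → stop 5 (1)
stop 5 → [stop 4:7 / stop 2:11 / stop 3:13 / stop 1:15] → stop 4 (7)
stop 4 → [stop 2:4 / stop 3:8 / stop 1:9] → stop 2 (4)
stop 2 → [stop 3:6 / stop 1:7] → stop 3 (6)
stop 3 → [stop 1:2] → stop 1 (2)
Return stop 1→Base: 14.
Total = 1 + 7 + 4 + 6 + 2 + 14 = 34.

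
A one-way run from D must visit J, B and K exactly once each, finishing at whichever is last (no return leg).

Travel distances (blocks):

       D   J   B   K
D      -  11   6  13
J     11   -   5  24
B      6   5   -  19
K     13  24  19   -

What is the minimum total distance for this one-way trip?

There are 3! = 6 possible orderings.
D→J→B→K: 11+5+19 = 35
D→J→K→B: 11+24+19 = 54
D→B→J→K: 6+5+24 = 35
D→B→K→J: 6+19+24 = 49
D→K→J→B: 13+24+5 = 42
D→K→B→J: 13+19+5 = 37
The minimum is 35.
One shortest path: D → J → B → K.

35 blocks — the minimum one-way total.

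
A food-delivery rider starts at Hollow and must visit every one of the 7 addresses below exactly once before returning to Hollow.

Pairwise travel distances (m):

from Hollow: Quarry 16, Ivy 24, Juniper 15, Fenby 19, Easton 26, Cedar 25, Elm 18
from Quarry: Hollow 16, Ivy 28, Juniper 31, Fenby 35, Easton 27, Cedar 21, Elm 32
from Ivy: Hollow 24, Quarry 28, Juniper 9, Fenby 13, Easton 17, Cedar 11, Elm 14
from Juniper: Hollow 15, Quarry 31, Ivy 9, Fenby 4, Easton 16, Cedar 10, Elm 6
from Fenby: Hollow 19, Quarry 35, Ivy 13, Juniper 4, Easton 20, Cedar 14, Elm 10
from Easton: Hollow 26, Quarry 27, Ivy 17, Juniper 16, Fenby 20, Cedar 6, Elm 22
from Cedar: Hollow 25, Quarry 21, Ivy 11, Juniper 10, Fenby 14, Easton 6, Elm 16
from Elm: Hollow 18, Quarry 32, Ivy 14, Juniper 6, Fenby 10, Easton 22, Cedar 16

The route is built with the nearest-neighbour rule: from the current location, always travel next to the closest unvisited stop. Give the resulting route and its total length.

From Hollow: distances to unvisited — Juniper=15, Quarry=16, Elm=18, Fenby=19, Ivy=24, Cedar=25, Easton=26. Nearest is Juniper (15).
From Juniper: distances to unvisited — Fenby=4, Elm=6, Ivy=9, Cedar=10, Easton=16, Quarry=31. Nearest is Fenby (4).
From Fenby: distances to unvisited — Elm=10, Ivy=13, Cedar=14, Easton=20, Quarry=35. Nearest is Elm (10).
From Elm: distances to unvisited — Ivy=14, Cedar=16, Easton=22, Quarry=32. Nearest is Ivy (14).
From Ivy: distances to unvisited — Cedar=11, Easton=17, Quarry=28. Nearest is Cedar (11).
From Cedar: distances to unvisited — Easton=6, Quarry=21. Nearest is Easton (6).
From Easton: distances to unvisited — Quarry=27. Nearest is Quarry (27).
Return Quarry→Hollow: 16.
Total = 15 + 4 + 10 + 14 + 11 + 6 + 27 + 16 = 103.

Nearest-neighbour total = 103 m; route Hollow → Juniper → Fenby → Elm → Ivy → Cedar → Easton → Quarry → Hollow.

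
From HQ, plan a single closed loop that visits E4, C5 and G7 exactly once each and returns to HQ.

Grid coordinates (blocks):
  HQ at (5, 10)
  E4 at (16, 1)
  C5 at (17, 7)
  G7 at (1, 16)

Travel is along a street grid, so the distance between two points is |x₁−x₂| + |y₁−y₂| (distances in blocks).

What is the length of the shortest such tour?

Shortest round trip = 62 blocks.

HQ - E4 - C5 - G7 - HQ: 20+7+25+10 = 62
HQ - E4 - G7 - C5 - HQ: 20+30+25+15 = 90
HQ - C5 - E4 - G7 - HQ: 15+7+30+10 = 62
The minimum is 62.
One optimal route: HQ → E4 → C5 → G7 → HQ (or its reverse).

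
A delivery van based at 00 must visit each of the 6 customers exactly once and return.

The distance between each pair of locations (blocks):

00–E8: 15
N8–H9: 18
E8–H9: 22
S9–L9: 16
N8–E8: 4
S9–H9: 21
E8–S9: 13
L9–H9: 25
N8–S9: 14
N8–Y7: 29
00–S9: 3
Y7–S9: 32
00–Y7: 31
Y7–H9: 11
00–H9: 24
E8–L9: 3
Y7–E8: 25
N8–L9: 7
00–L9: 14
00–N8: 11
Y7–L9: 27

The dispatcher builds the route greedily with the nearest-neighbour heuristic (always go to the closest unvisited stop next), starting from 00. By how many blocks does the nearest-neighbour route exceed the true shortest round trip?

6 blocks longer than the optimal tour.

From 00: S9=3, N8=11, L9=14, E8=15, H9=24, Y7=31 → choose S9 (3).
From S9: E8=13, N8=14, L9=16, H9=21, Y7=32 → choose E8 (13).
From E8: L9=3, N8=4, H9=22, Y7=25 → choose L9 (3).
From L9: N8=7, H9=25, Y7=27 → choose N8 (7).
From N8: H9=18, Y7=29 → choose H9 (18).
From H9: Y7=11 → choose Y7 (11).
NN route 00 → S9 → E8 → L9 → N8 → H9 → Y7 → 00 costs 86.
Optimal: 00 → N8 → E8 → L9 → Y7 → H9 → S9 → 00 costs 80 (by enumerating all 360 distinct tours).
Excess = 86 − 80 = 6.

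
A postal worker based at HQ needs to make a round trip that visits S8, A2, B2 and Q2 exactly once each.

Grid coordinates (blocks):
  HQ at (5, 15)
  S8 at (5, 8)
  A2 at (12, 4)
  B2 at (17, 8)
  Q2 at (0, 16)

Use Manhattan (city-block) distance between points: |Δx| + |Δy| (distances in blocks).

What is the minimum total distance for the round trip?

HQ-S8-A2-B2-Q2-HQ: 7+11+9+25+6 = 58
HQ-S8-A2-Q2-B2-HQ: 7+11+24+25+19 = 86
HQ-S8-B2-A2-Q2-HQ: 7+12+9+24+6 = 58
HQ-S8-B2-Q2-A2-HQ: 7+12+25+24+18 = 86
HQ-S8-Q2-A2-B2-HQ: 7+13+24+9+19 = 72
HQ-S8-Q2-B2-A2-HQ: 7+13+25+9+18 = 72
HQ-A2-S8-B2-Q2-HQ: 18+11+12+25+6 = 72
HQ-A2-S8-Q2-B2-HQ: 18+11+13+25+19 = 86
HQ-A2-B2-S8-Q2-HQ: 18+9+12+13+6 = 58
HQ-A2-Q2-S8-B2-HQ: 18+24+13+12+19 = 86
HQ-B2-S8-A2-Q2-HQ: 19+12+11+24+6 = 72
HQ-B2-A2-S8-Q2-HQ: 19+9+11+13+6 = 58
The minimum is 58.
One optimal route: HQ → S8 → A2 → B2 → Q2 → HQ (or its reverse).

Minimum total distance: 58 blocks.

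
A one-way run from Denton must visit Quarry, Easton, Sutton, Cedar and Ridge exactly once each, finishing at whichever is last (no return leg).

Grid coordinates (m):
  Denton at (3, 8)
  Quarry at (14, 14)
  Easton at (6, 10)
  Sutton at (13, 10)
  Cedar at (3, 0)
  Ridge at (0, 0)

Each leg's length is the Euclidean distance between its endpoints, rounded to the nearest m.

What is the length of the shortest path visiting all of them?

There are 5! = 120 possible orderings.
Denton → Quarry → Easton → Sutton → Cedar → Ridge: 13+9+7+14+3 = 46
Denton → Quarry → Easton → Sutton → Ridge → Cedar: 13+9+7+16+3 = 48
Denton → Quarry → Easton → Cedar → Sutton → Ridge: 13+9+10+14+16 = 62
Denton → Quarry → Easton → Cedar → Ridge → Sutton: 13+9+10+3+16 = 51
Denton → Quarry → Easton → Ridge → Sutton → Cedar: 13+9+12+16+14 = 64
Denton → Quarry → Easton → Ridge → Cedar → Sutton: 13+9+12+3+14 = 51
Denton → Quarry → Sutton → Easton → Cedar → Ridge: 13+4+7+10+3 = 37
Denton → Quarry → Sutton → Easton → Ridge → Cedar: 13+4+7+12+3 = 39
Denton → Quarry → Sutton → Cedar → Easton → Ridge: 13+4+14+10+12 = 53
Denton → Quarry → Sutton → Cedar → Ridge → Easton: 13+4+14+3+12 = 46
Denton → Quarry → Sutton → Ridge → Easton → Cedar: 13+4+16+12+10 = 55
Denton → Quarry → Sutton → Ridge → Cedar → Easton: 13+4+16+3+10 = 46
Denton → Quarry → Cedar → Easton → Sutton → Ridge: 13+18+10+7+16 = 64
Denton → Quarry → Cedar → Easton → Ridge → Sutton: 13+18+10+12+16 = 69
… (106 more)
Denton → Ridge → Cedar → Easton → Sutton → Quarry: 9+3+10+7+4 = 33  ← best
The minimum is 33.
One shortest path: Denton → Ridge → Cedar → Easton → Sutton → Quarry.

33 m — the minimum one-way total.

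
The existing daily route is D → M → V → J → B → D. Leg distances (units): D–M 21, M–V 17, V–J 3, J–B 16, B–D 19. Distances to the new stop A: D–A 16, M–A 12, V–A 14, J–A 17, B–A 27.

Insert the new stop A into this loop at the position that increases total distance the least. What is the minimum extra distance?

Insertion cost between consecutive stops i–j is d(i,A) + d(A,j) − d(i,j):
  between D and M: 16 + 12 − 21 = 7
  between M and V: 12 + 14 − 17 = 9
  between V and J: 14 + 17 − 3 = 28
  between J and B: 17 + 27 − 16 = 28
  between B and D: 27 + 16 − 19 = 24
Cheapest insertion is between D and M, adding 7.
New total = 76 + 7 = 83.

+7 — insert A between D and M.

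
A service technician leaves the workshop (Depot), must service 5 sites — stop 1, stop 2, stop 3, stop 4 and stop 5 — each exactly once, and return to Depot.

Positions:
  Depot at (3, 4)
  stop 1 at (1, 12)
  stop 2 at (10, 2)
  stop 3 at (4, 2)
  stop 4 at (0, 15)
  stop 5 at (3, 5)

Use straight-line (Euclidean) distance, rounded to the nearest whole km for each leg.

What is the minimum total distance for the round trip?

35 km — the shortest possible round trip.

There are 60 distinct closed tours to check (reversals are equivalent).
Depot→stop 1→stop 2→stop 3→stop 4→stop 5→Depot: 8+13+6+14+10+1 = 52
Depot→stop 1→stop 2→stop 3→stop 5→stop 4→Depot: 8+13+6+3+10+11 = 51
Depot→stop 1→stop 2→stop 4→stop 3→stop 5→Depot: 8+13+16+14+3+1 = 55
Depot→stop 1→stop 2→stop 4→stop 5→stop 3→Depot: 8+13+16+10+3+2 = 52
Depot→stop 1→stop 2→stop 5→stop 3→stop 4→Depot: 8+13+8+3+14+11 = 57
Depot→stop 1→stop 2→stop 5→stop 4→stop 3→Depot: 8+13+8+10+14+2 = 55
Depot→stop 1→stop 3→stop 2→stop 4→stop 5→Depot: 8+10+6+16+10+1 = 51
Depot→stop 1→stop 3→stop 2→stop 5→stop 4→Depot: 8+10+6+8+10+11 = 53
Depot→stop 1→stop 3→stop 4→stop 2→stop 5→Depot: 8+10+14+16+8+1 = 57
Depot→stop 1→stop 3→stop 4→stop 5→stop 2→Depot: 8+10+14+10+8+7 = 57
Depot→stop 1→stop 3→stop 5→stop 2→stop 4→Depot: 8+10+3+8+16+11 = 56
Depot→stop 1→stop 3→stop 5→stop 4→stop 2→Depot: 8+10+3+10+16+7 = 54
Depot→stop 1→stop 4→stop 2→stop 3→stop 5→Depot: 8+3+16+6+3+1 = 37
Depot→stop 1→stop 4→stop 2→stop 5→stop 3→Depot: 8+3+16+8+3+2 = 40
… (46 more)
Depot→stop 3→stop 2→stop 1→stop 4→stop 5→Depot: 2+6+13+3+10+1 = 35  ← best
The minimum is 35.
One optimal route: Depot → stop 3 → stop 2 → stop 1 → stop 4 → stop 5 → Depot (or its reverse).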